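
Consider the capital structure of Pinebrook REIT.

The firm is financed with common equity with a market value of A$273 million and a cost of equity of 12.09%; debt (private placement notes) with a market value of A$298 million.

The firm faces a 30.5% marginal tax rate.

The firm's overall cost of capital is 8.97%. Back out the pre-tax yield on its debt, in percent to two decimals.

8.79%

Total capital V = 273 + 298 = 571.
Equity weight = 273/571 = 0.4781.
Private placement notes weight = 298/571 = 0.5219.
Equity contribution = 0.4781 × 12.09% = 5.7803%.
Remaining for debt = 8.97% − 5.7803% = 3.1897%.
Rd × (1 − 30.5%) × 0.5219 = 3.1897%  ⇒  Rd = 8.7939%.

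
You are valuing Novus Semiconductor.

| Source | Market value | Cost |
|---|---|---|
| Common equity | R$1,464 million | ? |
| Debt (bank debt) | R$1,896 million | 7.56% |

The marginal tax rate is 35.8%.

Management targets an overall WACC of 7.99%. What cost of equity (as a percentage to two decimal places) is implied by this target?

Total capital V = 1464 + 1896 = 3360.
Equity weight = 1464/3360 = 0.4357.
Bank debt weight = 1896/3360 = 0.5643.
Debt contribution = 0.5643 × 7.56% × (1 − 35.8%) = 2.7388%.
Required equity contribution = 7.99% − 2.7388% = 5.2512%.
Re = 5.2512% / 0.4357 = 12.0520%.

12.05%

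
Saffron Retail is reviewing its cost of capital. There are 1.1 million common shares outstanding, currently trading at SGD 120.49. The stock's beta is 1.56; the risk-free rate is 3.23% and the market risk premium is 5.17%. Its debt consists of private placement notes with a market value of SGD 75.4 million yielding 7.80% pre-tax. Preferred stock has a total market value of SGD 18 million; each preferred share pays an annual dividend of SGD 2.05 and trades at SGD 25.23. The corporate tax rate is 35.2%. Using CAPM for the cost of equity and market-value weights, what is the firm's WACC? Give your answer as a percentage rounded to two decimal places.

Cost of equity via CAPM: Re = 3.23% + 1.56 × 5.17% = 11.2952%.
Cost of preferred: Rp = 2.05 / 25.23 = 8.1252%.
Market value of equity E = 120.49 × 1.1m = 132.539m.
Total capital V = 132.539 + 18 + 75.4 = 225.939.
Equity: weight = 132.539/225.939 = 0.5866; cost = 11.2952%.
Preferred: weight = 18/225.939 = 0.0797; cost = 8.1252%.
Private placement notes: weight = 75.4/225.939 = 0.3337; after-tax cost = 7.8% × (1 − 35.2%) = 5.0544%.
WACC = 0.5866 × 11.2952% + 0.0797 × 8.1252% + 0.3337 × 5.0544% = 8.9600%.

8.96%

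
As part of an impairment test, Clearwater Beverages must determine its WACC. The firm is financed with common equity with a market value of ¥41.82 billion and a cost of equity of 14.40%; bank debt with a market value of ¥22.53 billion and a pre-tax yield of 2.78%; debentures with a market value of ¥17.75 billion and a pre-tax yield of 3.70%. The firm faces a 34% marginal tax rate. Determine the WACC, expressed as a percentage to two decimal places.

Total capital V = 41.82 + 22.53 + 17.75 = 82.1.
Equity: weight = 41.82/82.1 = 0.5094; cost = 14.4%.
Bank debt: weight = 22.53/82.1 = 0.2744; after-tax cost = 2.78% × (1 − 34%) = 1.8348%.
Debentures: weight = 17.75/82.1 = 0.2162; after-tax cost = 3.7% × (1 − 34%) = 2.4420%.
WACC = 0.5094 × 14.4000% + 0.2744 × 1.8348% + 0.2162 × 2.4420% = 8.3665%.

8.37%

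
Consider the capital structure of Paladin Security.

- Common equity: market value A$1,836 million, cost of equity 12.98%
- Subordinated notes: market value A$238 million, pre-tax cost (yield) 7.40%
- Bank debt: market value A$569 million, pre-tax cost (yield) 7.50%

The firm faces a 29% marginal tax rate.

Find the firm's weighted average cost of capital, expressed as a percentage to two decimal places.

Total capital V = 1836 + 238 + 569 = 2643.
Equity: weight = 1836/2643 = 0.6947; cost = 12.98%.
Subordinated notes: weight = 238/2643 = 0.0900; after-tax cost = 7.4% × (1 − 29%) = 5.2540%.
Bank debt: weight = 569/2643 = 0.2153; after-tax cost = 7.5% × (1 − 29%) = 5.3250%.
WACC = 0.6947 × 12.9800% + 0.0900 × 5.2540% + 0.2153 × 5.3250% = 10.6363%.

10.64%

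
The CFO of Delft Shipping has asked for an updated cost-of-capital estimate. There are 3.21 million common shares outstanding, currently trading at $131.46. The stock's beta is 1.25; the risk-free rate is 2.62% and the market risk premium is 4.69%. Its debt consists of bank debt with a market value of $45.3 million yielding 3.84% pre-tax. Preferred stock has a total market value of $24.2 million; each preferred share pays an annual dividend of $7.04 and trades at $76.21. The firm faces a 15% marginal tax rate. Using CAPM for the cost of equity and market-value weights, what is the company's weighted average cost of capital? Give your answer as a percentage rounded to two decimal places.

8.04%

Cost of equity via CAPM: Re = 2.62% + 1.25 × 4.69% = 8.4825%.
Cost of preferred: Rp = 7.04 / 76.21 = 9.2376%.
Market value of equity E = 131.46 × 3.21m = 421.9866m.
Total capital V = 421.9866 + 24.2 + 45.3 = 491.4866.
Equity: weight = 421.9866/491.4866 = 0.8586; cost = 8.4825%.
Preferred: weight = 24.2/491.4866 = 0.0492; cost = 9.2376%.
Bank debt: weight = 45.3/491.4866 = 0.0922; after-tax cost = 3.84% × (1 − 15%) = 3.2640%.
WACC = 0.8586 × 8.4825% + 0.0492 × 9.2376% + 0.0922 × 3.2640% = 8.0387%.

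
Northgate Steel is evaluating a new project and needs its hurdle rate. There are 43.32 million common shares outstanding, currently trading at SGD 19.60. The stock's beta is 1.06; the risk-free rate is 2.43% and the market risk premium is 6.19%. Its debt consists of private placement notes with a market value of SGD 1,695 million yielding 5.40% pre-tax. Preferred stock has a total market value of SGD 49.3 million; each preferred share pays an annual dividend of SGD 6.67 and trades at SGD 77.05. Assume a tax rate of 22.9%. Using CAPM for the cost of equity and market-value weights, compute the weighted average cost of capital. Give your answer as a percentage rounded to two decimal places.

Cost of equity via CAPM: Re = 2.43% + 1.06 × 6.19% = 8.9914%.
Cost of preferred: Rp = 6.67 / 77.05 = 8.6567%.
Market value of equity E = 19.6 × 43.32m = 849.072m.
Total capital V = 849.072 + 49.3 + 1695 = 2593.372.
Equity: weight = 849.072/2593.372 = 0.3274; cost = 8.9914%.
Preferred: weight = 49.3/2593.372 = 0.0190; cost = 8.6567%.
Private placement notes: weight = 1695/2593.372 = 0.6536; after-tax cost = 5.4% × (1 − 22.9%) = 4.1634%.
WACC = 0.3274 × 8.9914% + 0.0190 × 8.6567% + 0.6536 × 4.1634% = 5.8295%.

5.83%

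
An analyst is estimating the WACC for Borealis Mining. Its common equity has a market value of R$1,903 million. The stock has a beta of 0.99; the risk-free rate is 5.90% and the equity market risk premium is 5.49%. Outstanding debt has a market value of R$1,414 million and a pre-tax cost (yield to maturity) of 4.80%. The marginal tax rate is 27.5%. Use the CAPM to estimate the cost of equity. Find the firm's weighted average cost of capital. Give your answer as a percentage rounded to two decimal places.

7.99%

Cost of equity via CAPM: Re = 5.9% + 0.99 × 5.49% = 11.3351%.
Total capital V = 1903 + 1414 = 3317.
Equity: weight = 1903/3317 = 0.5737; cost = 11.3351%.
Debt: weight = 1414/3317 = 0.4263; after-tax cost = 4.8% × (1 − 27.5%) = 3.4800%.
WACC = 0.5737 × 11.3351% + 0.4263 × 3.4800% = 7.9866%.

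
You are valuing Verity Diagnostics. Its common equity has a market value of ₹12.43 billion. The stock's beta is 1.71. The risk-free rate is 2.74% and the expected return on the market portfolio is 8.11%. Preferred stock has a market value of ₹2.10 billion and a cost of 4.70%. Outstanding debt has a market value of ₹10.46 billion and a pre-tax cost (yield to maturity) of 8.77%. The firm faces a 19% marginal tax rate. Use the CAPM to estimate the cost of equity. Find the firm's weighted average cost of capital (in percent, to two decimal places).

Market risk premium = 8.11% − 2.74% = 5.37%.
Cost of equity via CAPM: Re = 2.74% + 1.71 × 5.37% = 11.9227%.
Total capital V = 12.43 + 2.1 + 10.46 = 24.99.
Equity: weight = 12.43/24.99 = 0.4974; cost = 11.9227%.
Preferred: weight = 2.1/24.99 = 0.0840; cost = 4.7%.
Debt: weight = 10.46/24.99 = 0.4186; after-tax cost = 8.77% × (1 − 19%) = 7.1037%.
WACC = 0.4974 × 11.9227% + 0.0840 × 4.7000% + 0.4186 × 7.1037% = 9.2987%.

9.30%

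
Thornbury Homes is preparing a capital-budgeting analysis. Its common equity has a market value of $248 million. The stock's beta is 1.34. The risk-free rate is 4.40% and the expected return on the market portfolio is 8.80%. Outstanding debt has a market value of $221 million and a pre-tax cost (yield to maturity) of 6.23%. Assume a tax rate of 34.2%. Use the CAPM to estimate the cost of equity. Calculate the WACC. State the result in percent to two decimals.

7.38%

Market risk premium = 8.8% − 4.4% = 4.4%.
Cost of equity via CAPM: Re = 4.4% + 1.34 × 4.4% = 10.2960%.
Total capital V = 248 + 221 = 469.
Equity: weight = 248/469 = 0.5288; cost = 10.296%.
Debt: weight = 221/469 = 0.4712; after-tax cost = 6.23% × (1 − 34.2%) = 4.0993%.
WACC = 0.5288 × 10.2960% + 0.4712 × 4.0993% = 7.3760%.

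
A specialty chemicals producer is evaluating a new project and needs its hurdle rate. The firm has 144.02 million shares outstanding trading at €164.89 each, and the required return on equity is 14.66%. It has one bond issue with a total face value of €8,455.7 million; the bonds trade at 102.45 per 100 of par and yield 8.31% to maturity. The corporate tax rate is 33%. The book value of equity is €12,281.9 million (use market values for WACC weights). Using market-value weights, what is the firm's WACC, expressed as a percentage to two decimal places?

12.23%

Market value of equity E = 164.89 × 144.02m = 23747.4578m. Market value of debt D = 8455.7m × 102.45/100 = 8662.86465m.
Total capital V = 23747.4578 + 8662.86465 = 32410.32245.
Equity: weight = 23747.4578/32410.32245 = 0.7327; cost = 14.66%.
Bonds outstanding: weight = 8662.86465/32410.32245 = 0.2673; after-tax cost = 8.31% × (1 − 33%) = 5.5677%.
WACC = 0.7327 × 14.6600% + 0.2673 × 5.5677% = 12.2297%.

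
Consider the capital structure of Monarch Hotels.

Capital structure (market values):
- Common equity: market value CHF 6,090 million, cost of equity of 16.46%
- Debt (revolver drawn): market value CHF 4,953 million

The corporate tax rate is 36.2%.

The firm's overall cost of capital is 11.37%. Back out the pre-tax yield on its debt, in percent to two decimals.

8.01%

Total capital V = 6090 + 4953 = 11043.
Equity weight = 6090/11043 = 0.5515.
Revolver drawn weight = 4953/11043 = 0.4485.
Equity contribution = 0.5515 × 16.46% = 9.0774%.
Remaining for debt = 11.37% − 9.0774% = 2.2926%.
Rd × (1 − 36.2%) × 0.4485 = 2.2926%  ⇒  Rd = 8.0118%.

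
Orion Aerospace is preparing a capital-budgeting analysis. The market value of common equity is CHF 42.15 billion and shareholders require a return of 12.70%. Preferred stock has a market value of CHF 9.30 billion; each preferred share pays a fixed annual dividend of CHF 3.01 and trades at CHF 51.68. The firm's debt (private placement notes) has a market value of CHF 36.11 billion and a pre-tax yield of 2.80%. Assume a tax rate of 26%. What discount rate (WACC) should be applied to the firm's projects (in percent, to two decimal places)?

Cost of preferred: Rp = 3.01 / 51.68 = 5.8243%.
Total capital V = 42.15 + 9.3 + 36.11 = 87.56.
Equity: weight = 42.15/87.56 = 0.4814; cost = 12.7%.
Preferred: weight = 9.3/87.56 = 0.1062; cost = 5.8243%.
Private placement notes: weight = 36.11/87.56 = 0.4124; after-tax cost = 2.8% × (1 − 26%) = 2.0720%.
WACC = 0.4814 × 12.7000% + 0.1062 × 5.8243% + 0.4124 × 2.0720% = 7.5867%.

7.59%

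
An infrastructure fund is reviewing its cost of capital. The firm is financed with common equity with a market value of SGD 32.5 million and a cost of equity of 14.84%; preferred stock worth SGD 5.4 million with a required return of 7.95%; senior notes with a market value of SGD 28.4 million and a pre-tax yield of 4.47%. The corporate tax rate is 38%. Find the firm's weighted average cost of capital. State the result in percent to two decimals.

Total capital V = 32.5 + 5.4 + 28.4 = 66.3.
Equity: weight = 32.5/66.3 = 0.4902; cost = 14.84%.
Preferred: weight = 5.4/66.3 = 0.0814; cost = 7.95%.
Senior notes: weight = 28.4/66.3 = 0.4284; after-tax cost = 4.47% × (1 − 38%) = 2.7714%.
WACC = 0.4902 × 14.8400% + 0.0814 × 7.9500% + 0.4284 × 2.7714% = 9.1092%.

9.11%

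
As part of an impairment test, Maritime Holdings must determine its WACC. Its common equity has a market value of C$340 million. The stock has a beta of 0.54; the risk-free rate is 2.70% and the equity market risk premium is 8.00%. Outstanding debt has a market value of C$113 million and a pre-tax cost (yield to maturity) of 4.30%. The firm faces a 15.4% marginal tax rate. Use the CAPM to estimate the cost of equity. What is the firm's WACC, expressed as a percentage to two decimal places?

6.18%

Cost of equity via CAPM: Re = 2.7% + 0.54 × 8.0% = 7.0200%.
Total capital V = 340 + 113 = 453.
Equity: weight = 340/453 = 0.7506; cost = 7.02%.
Debt: weight = 113/453 = 0.2494; after-tax cost = 4.3% × (1 − 15.4%) = 3.6378%.
WACC = 0.7506 × 7.0200% + 0.2494 × 3.6378% = 6.1763%.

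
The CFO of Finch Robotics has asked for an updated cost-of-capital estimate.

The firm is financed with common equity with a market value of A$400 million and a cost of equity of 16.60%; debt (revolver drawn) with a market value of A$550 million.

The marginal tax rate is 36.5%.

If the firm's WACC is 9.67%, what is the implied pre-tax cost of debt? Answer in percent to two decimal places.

Total capital V = 400 + 550 = 950.
Equity weight = 400/950 = 0.4211.
Revolver drawn weight = 550/950 = 0.5789.
Equity contribution = 0.4211 × 16.6% = 6.9895%.
Remaining for debt = 9.67% − 6.9895% = 2.6805%.
Rd × (1 − 36.5%) × 0.5789 = 2.6805%  ⇒  Rd = 7.2913%.

7.29%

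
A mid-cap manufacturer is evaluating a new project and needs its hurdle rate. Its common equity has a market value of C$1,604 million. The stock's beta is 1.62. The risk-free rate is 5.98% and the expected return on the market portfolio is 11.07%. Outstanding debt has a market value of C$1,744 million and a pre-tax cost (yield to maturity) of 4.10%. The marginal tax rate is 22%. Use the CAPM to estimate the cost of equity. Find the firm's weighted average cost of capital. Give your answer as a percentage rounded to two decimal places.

8.48%

Market risk premium = 11.07% − 5.98% = 5.09%.
Cost of equity via CAPM: Re = 5.98% + 1.62 × 5.09% = 14.2258%.
Total capital V = 1604 + 1744 = 3348.
Equity: weight = 1604/3348 = 0.4791; cost = 14.2258%.
Debt: weight = 1744/3348 = 0.5209; after-tax cost = 4.1% × (1 − 22%) = 3.1980%.
WACC = 0.4791 × 14.2258% + 0.5209 × 3.1980% = 8.4813%.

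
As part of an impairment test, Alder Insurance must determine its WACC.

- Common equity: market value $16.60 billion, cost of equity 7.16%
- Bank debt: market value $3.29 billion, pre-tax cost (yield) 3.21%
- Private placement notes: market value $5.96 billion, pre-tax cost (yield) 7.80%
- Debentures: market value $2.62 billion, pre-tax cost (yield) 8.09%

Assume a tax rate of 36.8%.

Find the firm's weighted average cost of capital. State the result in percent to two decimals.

5.91%

Total capital V = 16.6 + 3.29 + 5.96 + 2.62 = 28.47.
Equity: weight = 16.6/28.47 = 0.5831; cost = 7.16%.
Bank debt: weight = 3.29/28.47 = 0.1156; after-tax cost = 3.21% × (1 − 36.8%) = 2.0287%.
Private placement notes: weight = 5.96/28.47 = 0.2093; after-tax cost = 7.8% × (1 − 36.8%) = 4.9296%.
Debentures: weight = 2.62/28.47 = 0.0920; after-tax cost = 8.09% × (1 − 36.8%) = 5.1129%.
WACC = 0.5831 × 7.1600% + 0.1156 × 2.0287% + 0.2093 × 4.9296% + 0.0920 × 5.1129% = 5.9117%.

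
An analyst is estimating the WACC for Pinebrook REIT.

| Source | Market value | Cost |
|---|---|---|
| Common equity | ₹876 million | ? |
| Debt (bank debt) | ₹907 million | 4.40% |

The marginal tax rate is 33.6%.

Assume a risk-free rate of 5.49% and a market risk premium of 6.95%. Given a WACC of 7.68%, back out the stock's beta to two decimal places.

1.02

Total capital V = 876 + 907 = 1783.
Equity weight = 876/1783 = 0.4913.
Bank debt weight = 907/1783 = 0.5087.
Debt contribution = 0.5087 × 4.4% × (1 − 33.6%) = 1.4862%.
Required equity contribution = 7.68% − 1.4862% = 6.1938%  ⇒  Re = 12.6068%.
CAPM: 12.6068% = 5.49% + β × 6.95%  ⇒  β = 1.0240.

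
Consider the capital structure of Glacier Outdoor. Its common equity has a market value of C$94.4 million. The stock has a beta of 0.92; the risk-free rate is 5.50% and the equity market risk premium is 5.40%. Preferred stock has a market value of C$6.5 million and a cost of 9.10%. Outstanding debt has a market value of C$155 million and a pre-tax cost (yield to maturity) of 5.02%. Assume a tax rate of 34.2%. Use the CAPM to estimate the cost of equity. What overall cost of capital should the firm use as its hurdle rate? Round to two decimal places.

Cost of equity via CAPM: Re = 5.5% + 0.92 × 5.4% = 10.4680%.
Total capital V = 94.4 + 6.5 + 155 = 255.9.
Equity: weight = 94.4/255.9 = 0.3689; cost = 10.468%.
Preferred: weight = 6.5/255.9 = 0.0254; cost = 9.1%.
Debt: weight = 155/255.9 = 0.6057; after-tax cost = 5.02% × (1 − 34.2%) = 3.3032%.
WACC = 0.3689 × 10.4680% + 0.0254 × 9.1000% + 0.6057 × 3.3032% = 6.0935%.

6.09%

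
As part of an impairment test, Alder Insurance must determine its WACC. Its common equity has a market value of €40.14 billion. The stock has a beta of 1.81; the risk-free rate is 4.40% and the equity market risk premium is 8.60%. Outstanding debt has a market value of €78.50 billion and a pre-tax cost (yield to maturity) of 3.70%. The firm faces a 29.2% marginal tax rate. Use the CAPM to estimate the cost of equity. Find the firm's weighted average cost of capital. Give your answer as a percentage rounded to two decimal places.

8.49%

Cost of equity via CAPM: Re = 4.4% + 1.81 × 8.6% = 19.9660%.
Total capital V = 40.14 + 78.5 = 118.64.
Equity: weight = 40.14/118.64 = 0.3383; cost = 19.966%.
Debt: weight = 78.5/118.64 = 0.6617; after-tax cost = 3.7% × (1 − 29.2%) = 2.6196%.
WACC = 0.3383 × 19.9660% + 0.6617 × 2.6196% = 8.4885%.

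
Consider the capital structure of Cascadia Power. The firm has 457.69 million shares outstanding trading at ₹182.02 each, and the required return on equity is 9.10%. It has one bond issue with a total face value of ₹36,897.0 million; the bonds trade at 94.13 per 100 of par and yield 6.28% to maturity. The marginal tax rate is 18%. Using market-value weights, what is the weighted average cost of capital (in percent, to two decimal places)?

7.94%

Market value of equity E = 182.02 × 457.69m = 83308.7338m. Market value of debt D = 36897m × 94.13/100 = 34731.1461m.
Total capital V = 83308.7338 + 34731.1461 = 118039.8799.
Equity: weight = 83308.7338/118039.8799 = 0.7058; cost = 9.1%.
Bonds outstanding: weight = 34731.1461/118039.8799 = 0.2942; after-tax cost = 6.28% × (1 − 18%) = 5.1496%.
WACC = 0.7058 × 9.1000% + 0.2942 × 5.1496% = 7.9377%.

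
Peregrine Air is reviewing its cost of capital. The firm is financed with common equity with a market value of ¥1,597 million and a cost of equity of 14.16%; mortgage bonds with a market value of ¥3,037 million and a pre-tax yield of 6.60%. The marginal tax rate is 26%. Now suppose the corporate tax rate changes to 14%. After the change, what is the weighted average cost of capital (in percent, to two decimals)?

After the change:
Total capital V = 1597 + 3037 = 4634.
Equity: weight = 1597/4634 = 0.3446; cost = 14.16%.
Mortgage bonds: weight = 3037/4634 = 0.6554; after-tax cost = 6.6% × (1 − 14%) = 5.6760%.
WACC = 0.3446 × 14.1600% + 0.6554 × 5.6760% = 8.5998%.

8.60%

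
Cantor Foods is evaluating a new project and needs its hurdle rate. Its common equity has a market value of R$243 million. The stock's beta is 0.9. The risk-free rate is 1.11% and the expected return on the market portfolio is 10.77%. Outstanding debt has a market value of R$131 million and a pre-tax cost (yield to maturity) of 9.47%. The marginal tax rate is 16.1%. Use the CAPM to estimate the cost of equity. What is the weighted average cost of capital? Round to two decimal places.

9.15%

Market risk premium = 10.77% − 1.11% = 9.66%.
Cost of equity via CAPM: Re = 1.11% + 0.9 × 9.66% = 9.8040%.
Total capital V = 243 + 131 = 374.
Equity: weight = 243/374 = 0.6497; cost = 9.804%.
Debt: weight = 131/374 = 0.3503; after-tax cost = 9.47% × (1 − 16.1%) = 7.9453%.
WACC = 0.6497 × 9.8040% + 0.3503 × 7.9453% = 9.1530%.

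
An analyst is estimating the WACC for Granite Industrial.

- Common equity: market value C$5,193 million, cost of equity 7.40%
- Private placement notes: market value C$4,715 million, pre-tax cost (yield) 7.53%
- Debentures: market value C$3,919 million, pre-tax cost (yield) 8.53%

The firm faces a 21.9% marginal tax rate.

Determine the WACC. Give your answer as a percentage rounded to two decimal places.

6.67%

Total capital V = 5193 + 4715 + 3919 = 13827.
Equity: weight = 5193/13827 = 0.3756; cost = 7.4%.
Private placement notes: weight = 4715/13827 = 0.3410; after-tax cost = 7.53% × (1 − 21.9%) = 5.8809%.
Debentures: weight = 3919/13827 = 0.2834; after-tax cost = 8.53% × (1 − 21.9%) = 6.6619%.
WACC = 0.3756 × 7.4000% + 0.3410 × 5.8809% + 0.2834 × 6.6619% = 6.6728%.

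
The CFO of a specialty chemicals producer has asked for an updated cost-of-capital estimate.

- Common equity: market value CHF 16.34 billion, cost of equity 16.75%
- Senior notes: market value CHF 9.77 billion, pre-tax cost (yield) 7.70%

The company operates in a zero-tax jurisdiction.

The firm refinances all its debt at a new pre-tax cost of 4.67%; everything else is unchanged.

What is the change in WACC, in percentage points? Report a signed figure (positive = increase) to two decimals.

Current WACC:
Total capital V = 16.34 + 9.77 = 26.11.
Equity: weight = 16.34/26.11 = 0.6258; cost = 16.75%.
Senior notes: weight = 9.77/26.11 = 0.3742; after-tax cost = 7.7% × (1 − 0%) = 7.7000%.
WACC = 0.6258 × 16.7500% + 0.3742 × 7.7000% = 13.3636%.
After the change:
Total capital V = 16.34 + 9.77 = 26.11.
Equity: weight = 16.34/26.11 = 0.6258; cost = 16.75%.
Senior notes: weight = 9.77/26.11 = 0.3742; after-tax cost = 4.67% × (1 − 0%) = 4.6700%.
WACC = 0.6258 × 16.7500% + 0.3742 × 4.6700% = 12.2298%.
Change in WACC = 12.2298% − 13.3636% = -1.1338 pp.

-1.13 pp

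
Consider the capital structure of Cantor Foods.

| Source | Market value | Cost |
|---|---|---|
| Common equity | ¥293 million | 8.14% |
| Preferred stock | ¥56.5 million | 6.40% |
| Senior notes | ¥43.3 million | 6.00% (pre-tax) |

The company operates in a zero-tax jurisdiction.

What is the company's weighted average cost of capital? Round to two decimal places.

Total capital V = 293 + 56.5 + 43.3 = 392.8.
Equity: weight = 293/392.8 = 0.7459; cost = 8.14%.
Preferred: weight = 56.5/392.8 = 0.1438; cost = 6.4%.
Senior notes: weight = 43.3/392.8 = 0.1102; after-tax cost = 6% × (1 − 0%) = 6.0000%.
WACC = 0.7459 × 8.1400% + 0.1438 × 6.4000% + 0.1102 × 6.0000% = 7.6538%.

7.65%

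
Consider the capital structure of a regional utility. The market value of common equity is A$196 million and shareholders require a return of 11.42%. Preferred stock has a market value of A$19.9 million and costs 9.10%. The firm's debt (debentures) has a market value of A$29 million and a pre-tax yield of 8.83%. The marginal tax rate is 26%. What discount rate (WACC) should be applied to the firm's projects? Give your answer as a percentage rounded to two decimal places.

10.65%

Total capital V = 196 + 19.9 + 29 = 244.9.
Equity: weight = 196/244.9 = 0.8003; cost = 11.42%.
Preferred: weight = 19.9/244.9 = 0.0813; cost = 9.1%.
Debentures: weight = 29/244.9 = 0.1184; after-tax cost = 8.83% × (1 − 26%) = 6.5342%.
WACC = 0.8003 × 11.4200% + 0.0813 × 9.1000% + 0.1184 × 6.5342% = 10.6529%.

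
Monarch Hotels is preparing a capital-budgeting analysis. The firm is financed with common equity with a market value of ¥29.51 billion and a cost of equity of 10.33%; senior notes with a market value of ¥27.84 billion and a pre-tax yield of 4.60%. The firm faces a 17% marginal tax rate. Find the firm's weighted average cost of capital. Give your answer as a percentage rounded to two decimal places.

7.17%

Total capital V = 29.51 + 27.84 = 57.35.
Equity: weight = 29.51/57.35 = 0.5146; cost = 10.33%.
Senior notes: weight = 27.84/57.35 = 0.4854; after-tax cost = 4.6% × (1 − 17%) = 3.8180%.
WACC = 0.5146 × 10.3300% + 0.4854 × 3.8180% = 7.1688%.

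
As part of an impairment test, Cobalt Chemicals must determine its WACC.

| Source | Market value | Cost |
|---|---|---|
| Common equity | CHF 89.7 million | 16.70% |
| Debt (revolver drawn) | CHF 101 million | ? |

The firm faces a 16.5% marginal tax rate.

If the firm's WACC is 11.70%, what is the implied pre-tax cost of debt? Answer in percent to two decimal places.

Total capital V = 89.7 + 101 = 190.7.
Equity weight = 89.7/190.7 = 0.4704.
Revolver drawn weight = 101/190.7 = 0.5296.
Equity contribution = 0.4704 × 16.7% = 7.8552%.
Remaining for debt = 11.7% − 7.8552% = 3.8448%.
Rd × (1 − 16.5%) × 0.5296 = 3.8448%  ⇒  Rd = 8.6939%.

8.69%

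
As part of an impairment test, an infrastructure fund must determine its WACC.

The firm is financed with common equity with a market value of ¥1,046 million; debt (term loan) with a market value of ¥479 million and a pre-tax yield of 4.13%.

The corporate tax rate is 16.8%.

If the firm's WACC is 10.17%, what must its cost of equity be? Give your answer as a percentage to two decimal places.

13.25%

Total capital V = 1046 + 479 = 1525.
Equity weight = 1046/1525 = 0.6859.
Term loan weight = 479/1525 = 0.3141.
Debt contribution = 0.3141 × 4.13% × (1 − 16.8%) = 1.0793%.
Required equity contribution = 10.17% − 1.0793% = 9.0907%.
Re = 9.0907% / 0.6859 = 13.2537%.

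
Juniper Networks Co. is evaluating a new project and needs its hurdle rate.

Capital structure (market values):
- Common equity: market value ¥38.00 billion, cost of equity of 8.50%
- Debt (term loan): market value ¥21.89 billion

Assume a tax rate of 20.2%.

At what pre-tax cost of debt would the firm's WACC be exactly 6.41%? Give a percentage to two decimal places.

Total capital V = 38 + 21.89 = 59.89.
Equity weight = 38/59.89 = 0.6345.
Term loan weight = 21.89/59.89 = 0.3655.
Equity contribution = 0.6345 × 8.5% = 5.3932%.
Remaining for debt = 6.41% − 5.3932% = 1.0168%.
Rd × (1 − 20.2%) × 0.3655 = 1.0168%  ⇒  Rd = 3.4860%.

3.49%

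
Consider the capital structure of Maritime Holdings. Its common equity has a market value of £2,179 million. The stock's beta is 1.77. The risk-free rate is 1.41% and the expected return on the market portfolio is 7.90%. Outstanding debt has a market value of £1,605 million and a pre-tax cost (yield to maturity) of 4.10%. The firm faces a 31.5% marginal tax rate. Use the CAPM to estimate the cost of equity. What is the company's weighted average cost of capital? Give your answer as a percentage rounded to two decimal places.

Market risk premium = 7.9% − 1.41% = 6.49%.
Cost of equity via CAPM: Re = 1.41% + 1.77 × 6.49% = 12.8973%.
Total capital V = 2179 + 1605 = 3784.
Equity: weight = 2179/3784 = 0.5758; cost = 12.8973%.
Debt: weight = 1605/3784 = 0.4242; after-tax cost = 4.1% × (1 − 31.5%) = 2.8085%.
WACC = 0.5758 × 12.8973% + 0.4242 × 2.8085% = 8.6181%.

8.62%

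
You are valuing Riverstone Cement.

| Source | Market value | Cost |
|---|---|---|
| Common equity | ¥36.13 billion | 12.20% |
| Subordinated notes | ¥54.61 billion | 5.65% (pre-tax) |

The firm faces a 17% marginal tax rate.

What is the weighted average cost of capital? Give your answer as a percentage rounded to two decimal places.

Total capital V = 36.13 + 54.61 = 90.74.
Equity: weight = 36.13/90.74 = 0.3982; cost = 12.2%.
Subordinated notes: weight = 54.61/90.74 = 0.6018; after-tax cost = 5.65% × (1 − 17%) = 4.6895%.
WACC = 0.3982 × 12.2000% + 0.6018 × 4.6895% = 7.6800%.

7.68%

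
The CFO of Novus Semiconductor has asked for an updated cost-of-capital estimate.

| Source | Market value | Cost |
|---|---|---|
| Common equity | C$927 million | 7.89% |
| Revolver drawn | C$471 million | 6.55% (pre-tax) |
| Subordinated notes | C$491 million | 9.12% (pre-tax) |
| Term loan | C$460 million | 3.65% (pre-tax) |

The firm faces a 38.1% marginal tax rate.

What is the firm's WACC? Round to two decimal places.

Total capital V = 927 + 471 + 491 + 460 = 2349.
Equity: weight = 927/2349 = 0.3946; cost = 7.89%.
Revolver drawn: weight = 471/2349 = 0.2005; after-tax cost = 6.55% × (1 − 38.1%) = 4.0545%.
Subordinated notes: weight = 491/2349 = 0.2090; after-tax cost = 9.12% × (1 − 38.1%) = 5.6453%.
Term loan: weight = 460/2349 = 0.1958; after-tax cost = 3.65% × (1 − 38.1%) = 2.2593%.
WACC = 0.3946 × 7.8900% + 0.2005 × 4.0545% + 0.2090 × 5.6453% + 0.1958 × 2.2593% = 5.5491%.

5.55%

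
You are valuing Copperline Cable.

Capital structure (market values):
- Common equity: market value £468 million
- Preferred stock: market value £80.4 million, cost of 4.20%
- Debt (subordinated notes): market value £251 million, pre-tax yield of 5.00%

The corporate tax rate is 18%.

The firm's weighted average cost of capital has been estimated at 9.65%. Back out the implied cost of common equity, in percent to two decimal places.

13.56%

Total capital V = 468 + 80.4 + 251 = 799.4.
Equity weight = 468/799.4 = 0.5854.
Preferred weight = 80.4/799.4 = 0.1006.
Subordinated notes weight = 251/799.4 = 0.3140.
Debt contribution = 0.3140 × 5% × (1 − 18%) = 1.2873%.
Preferred contribution = 0.1006 × 4.2% = 0.4224%.
Required equity contribution = 9.65% − 1.7098% = 7.9402%.
Re = 7.9402% / 0.5854 = 13.5629%.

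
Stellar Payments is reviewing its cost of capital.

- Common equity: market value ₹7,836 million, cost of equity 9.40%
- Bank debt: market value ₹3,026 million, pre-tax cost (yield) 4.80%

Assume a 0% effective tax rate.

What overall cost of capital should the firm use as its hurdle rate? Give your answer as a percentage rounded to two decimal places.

8.12%

Total capital V = 7836 + 3026 = 10862.
Equity: weight = 7836/10862 = 0.7214; cost = 9.4%.
Bank debt: weight = 3026/10862 = 0.2786; after-tax cost = 4.8% × (1 − 0%) = 4.8000%.
WACC = 0.7214 × 9.4000% + 0.2786 × 4.8000% = 8.1185%.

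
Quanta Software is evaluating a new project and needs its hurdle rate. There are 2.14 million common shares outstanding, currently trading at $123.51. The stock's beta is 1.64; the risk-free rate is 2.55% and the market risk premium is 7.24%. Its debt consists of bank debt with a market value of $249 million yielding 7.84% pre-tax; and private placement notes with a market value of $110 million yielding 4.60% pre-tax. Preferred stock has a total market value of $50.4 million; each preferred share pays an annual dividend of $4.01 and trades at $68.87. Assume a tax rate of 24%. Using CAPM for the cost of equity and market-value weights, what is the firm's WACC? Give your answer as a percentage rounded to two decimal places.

8.87%

Cost of equity via CAPM: Re = 2.55% + 1.64 × 7.24% = 14.4236%.
Cost of preferred: Rp = 4.01 / 68.87 = 5.8226%.
Market value of equity E = 123.51 × 2.14m = 264.3114m.
Total capital V = 264.3114 + 50.4 + 249 + 110 = 673.7114.
Equity: weight = 264.3114/673.7114 = 0.3923; cost = 14.4236%.
Preferred: weight = 50.4/673.7114 = 0.0748; cost = 5.8226%.
Bank debt: weight = 249/673.7114 = 0.3696; after-tax cost = 7.84% × (1 − 24%) = 5.9584%.
Private placement notes: weight = 110/673.7114 = 0.1633; after-tax cost = 4.6% × (1 − 24%) = 3.4960%.
WACC = 0.3923 × 14.4236% + 0.0748 × 5.8226% + 0.3696 × 5.9584% + 0.1633 × 3.4960% = 8.8673%.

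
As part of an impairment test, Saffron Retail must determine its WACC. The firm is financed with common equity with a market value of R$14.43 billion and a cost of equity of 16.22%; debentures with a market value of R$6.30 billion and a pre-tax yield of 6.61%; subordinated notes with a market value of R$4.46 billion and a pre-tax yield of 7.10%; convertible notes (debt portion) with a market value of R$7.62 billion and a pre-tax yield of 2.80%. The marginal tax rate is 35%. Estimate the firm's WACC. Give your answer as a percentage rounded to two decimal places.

9.01%

Total capital V = 14.43 + 6.3 + 4.46 + 7.62 = 32.81.
Equity: weight = 14.43/32.81 = 0.4398; cost = 16.22%.
Debentures: weight = 6.3/32.81 = 0.1920; after-tax cost = 6.61% × (1 − 35%) = 4.2965%.
Subordinated notes: weight = 4.46/32.81 = 0.1359; after-tax cost = 7.1% × (1 − 35%) = 4.6150%.
Convertible notes (debt portion): weight = 7.62/32.81 = 0.2322; after-tax cost = 2.8% × (1 − 35%) = 1.8200%.
WACC = 0.4398 × 16.2200% + 0.1920 × 4.2965% + 0.1359 × 4.6150% + 0.2322 × 1.8200% = 9.0087%.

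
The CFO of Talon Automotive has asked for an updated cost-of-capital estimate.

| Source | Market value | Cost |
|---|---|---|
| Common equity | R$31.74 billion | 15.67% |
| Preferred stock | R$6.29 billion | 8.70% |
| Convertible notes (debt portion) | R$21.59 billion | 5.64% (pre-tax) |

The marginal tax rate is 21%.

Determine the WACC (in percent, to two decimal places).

Total capital V = 31.74 + 6.29 + 21.59 = 59.62.
Equity: weight = 31.74/59.62 = 0.5324; cost = 15.67%.
Preferred: weight = 6.29/59.62 = 0.1055; cost = 8.7%.
Convertible notes (debt portion): weight = 21.59/59.62 = 0.3621; after-tax cost = 5.64% × (1 − 21%) = 4.4556%.
WACC = 0.5324 × 15.6700% + 0.1055 × 8.7000% + 0.3621 × 4.4556% = 10.8736%.

10.87%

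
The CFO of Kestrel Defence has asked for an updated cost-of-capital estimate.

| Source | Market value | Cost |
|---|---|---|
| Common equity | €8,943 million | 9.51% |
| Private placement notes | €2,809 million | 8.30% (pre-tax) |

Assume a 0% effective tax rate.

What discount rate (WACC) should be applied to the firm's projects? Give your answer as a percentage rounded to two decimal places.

9.22%

Total capital V = 8943 + 2809 = 11752.
Equity: weight = 8943/11752 = 0.7610; cost = 9.51%.
Private placement notes: weight = 2809/11752 = 0.2390; after-tax cost = 8.3% × (1 − 0%) = 8.3000%.
WACC = 0.7610 × 9.5100% + 0.2390 × 8.3000% = 9.2208%.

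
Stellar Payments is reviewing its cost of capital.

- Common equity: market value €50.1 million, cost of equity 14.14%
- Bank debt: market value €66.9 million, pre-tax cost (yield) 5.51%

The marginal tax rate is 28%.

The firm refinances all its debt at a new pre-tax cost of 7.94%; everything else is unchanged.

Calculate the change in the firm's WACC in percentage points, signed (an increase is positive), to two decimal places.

+1.00 pp

Current WACC:
Total capital V = 50.1 + 66.9 = 117.
Equity: weight = 50.1/117 = 0.4282; cost = 14.14%.
Bank debt: weight = 66.9/117 = 0.5718; after-tax cost = 5.51% × (1 − 28%) = 3.9672%.
WACC = 0.4282 × 14.1400% + 0.5718 × 3.9672% = 8.3232%.
After the change:
Total capital V = 50.1 + 66.9 = 117.
Equity: weight = 50.1/117 = 0.4282; cost = 14.14%.
Bank debt: weight = 66.9/117 = 0.5718; after-tax cost = 7.94% × (1 − 28%) = 5.7168%.
WACC = 0.4282 × 14.1400% + 0.5718 × 5.7168% = 9.3237%.
Change in WACC = 9.3237% − 8.3232% = 1.0004 pp.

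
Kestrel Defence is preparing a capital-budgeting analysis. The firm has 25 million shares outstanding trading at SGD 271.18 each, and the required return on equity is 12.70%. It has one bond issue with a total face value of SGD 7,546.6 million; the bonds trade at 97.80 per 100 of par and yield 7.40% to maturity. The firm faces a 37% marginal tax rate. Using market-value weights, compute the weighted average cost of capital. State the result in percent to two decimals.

Market value of equity E = 271.18 × 25m = 6779.5m. Market value of debt D = 7546.6m × 97.8/100 = 7380.5748m.
Total capital V = 6779.5 + 7380.5748 = 14160.0748.
Equity: weight = 6779.5/14160.0748 = 0.4788; cost = 12.7%.
Bonds outstanding: weight = 7380.5748/14160.0748 = 0.5212; after-tax cost = 7.4% × (1 − 37%) = 4.6620%.
WACC = 0.4788 × 12.7000% + 0.5212 × 4.6620% = 8.5104%.

8.51%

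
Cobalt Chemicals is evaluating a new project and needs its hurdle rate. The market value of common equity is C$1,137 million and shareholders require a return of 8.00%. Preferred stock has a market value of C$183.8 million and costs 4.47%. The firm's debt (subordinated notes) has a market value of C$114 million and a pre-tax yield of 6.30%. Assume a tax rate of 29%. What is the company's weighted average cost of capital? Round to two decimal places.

7.27%

Total capital V = 1137 + 183.8 + 114 = 1434.8.
Equity: weight = 1137/1434.8 = 0.7924; cost = 8%.
Preferred: weight = 183.8/1434.8 = 0.1281; cost = 4.47%.
Subordinated notes: weight = 114/1434.8 = 0.0795; after-tax cost = 6.3% × (1 − 29%) = 4.4730%.
WACC = 0.7924 × 8.0000% + 0.1281 × 4.4700% + 0.0795 × 4.4730% = 7.2676%.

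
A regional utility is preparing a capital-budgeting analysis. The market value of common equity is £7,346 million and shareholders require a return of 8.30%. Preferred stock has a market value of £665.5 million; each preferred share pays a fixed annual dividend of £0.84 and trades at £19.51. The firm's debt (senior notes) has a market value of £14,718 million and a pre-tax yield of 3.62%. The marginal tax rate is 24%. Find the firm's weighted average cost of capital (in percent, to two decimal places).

4.59%

Cost of preferred: Rp = 0.84 / 19.51 = 4.3055%.
Total capital V = 7346 + 665.5 + 14718 = 22729.5.
Equity: weight = 7346/22729.5 = 0.3232; cost = 8.3%.
Preferred: weight = 665.5/22729.5 = 0.0293; cost = 4.3055%.
Senior notes: weight = 14718/22729.5 = 0.6475; after-tax cost = 3.62% × (1 − 24%) = 2.7512%.
WACC = 0.3232 × 8.3000% + 0.0293 × 4.3055% + 0.6475 × 2.7512% = 4.5900%.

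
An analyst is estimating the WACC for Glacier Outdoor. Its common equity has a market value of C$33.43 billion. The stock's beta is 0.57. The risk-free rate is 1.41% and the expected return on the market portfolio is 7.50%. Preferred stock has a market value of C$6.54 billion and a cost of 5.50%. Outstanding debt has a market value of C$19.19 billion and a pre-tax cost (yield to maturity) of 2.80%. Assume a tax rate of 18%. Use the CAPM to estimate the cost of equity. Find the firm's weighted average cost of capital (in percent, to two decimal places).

4.11%

Market risk premium = 7.5% − 1.41% = 6.09%.
Cost of equity via CAPM: Re = 1.41% + 0.57 × 6.09% = 4.8813%.
Total capital V = 33.43 + 6.54 + 19.19 = 59.16.
Equity: weight = 33.43/59.16 = 0.5651; cost = 4.8813%.
Preferred: weight = 6.54/59.16 = 0.1105; cost = 5.5%.
Debt: weight = 19.19/59.16 = 0.3244; after-tax cost = 2.8% × (1 − 18%) = 2.2960%.
WACC = 0.5651 × 4.8813% + 0.1105 × 5.5000% + 0.3244 × 2.2960% = 4.1111%.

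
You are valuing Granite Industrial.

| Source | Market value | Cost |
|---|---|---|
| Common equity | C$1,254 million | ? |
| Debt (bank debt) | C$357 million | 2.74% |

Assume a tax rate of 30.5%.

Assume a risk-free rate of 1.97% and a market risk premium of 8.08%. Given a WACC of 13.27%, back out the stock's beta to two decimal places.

Total capital V = 1254 + 357 = 1611.
Equity weight = 1254/1611 = 0.7784.
Bank debt weight = 357/1611 = 0.2216.
Debt contribution = 0.2216 × 2.74% × (1 − 30.5%) = 0.4220%.
Required equity contribution = 13.27% − 0.4220% = 12.8480%  ⇒  Re = 16.5057%.
CAPM: 16.5057% = 1.97% + β × 8.08%  ⇒  β = 1.7990.

1.80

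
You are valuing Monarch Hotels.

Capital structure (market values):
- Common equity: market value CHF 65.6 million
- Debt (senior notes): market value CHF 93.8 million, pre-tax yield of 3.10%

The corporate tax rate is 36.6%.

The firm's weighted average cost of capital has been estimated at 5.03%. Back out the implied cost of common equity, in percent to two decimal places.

9.41%

Total capital V = 65.6 + 93.8 = 159.4.
Equity weight = 65.6/159.4 = 0.4115.
Senior notes weight = 93.8/159.4 = 0.5885.
Debt contribution = 0.5885 × 3.1% × (1 − 36.6%) = 1.1566%.
Required equity contribution = 5.03% − 1.1566% = 3.8734%.
Re = 3.8734% / 0.4115 = 9.4120%.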